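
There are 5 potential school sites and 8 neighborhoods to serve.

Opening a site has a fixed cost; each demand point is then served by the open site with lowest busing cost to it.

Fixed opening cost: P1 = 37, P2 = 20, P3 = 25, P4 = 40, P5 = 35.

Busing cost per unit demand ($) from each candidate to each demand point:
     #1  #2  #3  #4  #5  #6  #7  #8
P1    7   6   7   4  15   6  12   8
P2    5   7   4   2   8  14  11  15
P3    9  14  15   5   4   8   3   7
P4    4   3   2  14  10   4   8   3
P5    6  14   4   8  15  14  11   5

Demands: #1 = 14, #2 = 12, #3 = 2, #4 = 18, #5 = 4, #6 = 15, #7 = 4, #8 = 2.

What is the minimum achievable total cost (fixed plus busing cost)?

311

Open {P2, P3, P4}: assign each demand point to its cheapest open site.
  #1→P4 14×4=56, #2→P4 12×3=36, #3→P4 2×2=4, #4→P2 18×2=36, #5→P3 4×4=16, #6→P4 15×4=60, #7→P3 4×3=12, #8→P4 2×3=6
  busing cost 226, fixed 85 → total 311.
Compare {P2, P4}: busing cost 262 + fixed 60 = 322.
Compare {P3, P4}: busing cost 280 + fixed 65 = 345.
Compare {P2, P3, P4, P5}: busing cost 226 + fixed 120 = 346.
All other subsets cost ≥ 322. Minimum total cost: 311.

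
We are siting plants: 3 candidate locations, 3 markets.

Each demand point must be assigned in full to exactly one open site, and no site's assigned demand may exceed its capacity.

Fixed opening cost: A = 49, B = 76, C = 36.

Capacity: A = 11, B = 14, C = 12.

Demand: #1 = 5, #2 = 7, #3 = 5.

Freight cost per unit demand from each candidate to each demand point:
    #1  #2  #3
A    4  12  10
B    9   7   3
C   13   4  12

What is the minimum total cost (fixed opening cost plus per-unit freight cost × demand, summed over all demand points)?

Open {A, C}; cheapest assignment that respects the capacities:
  A (cap 11, load 10): #1, #3 — cost 5×4 + 5×10 = 70
  C (cap 12, load 7): #2 — cost 7×4 = 28
  Shipping 98, fixed 85 → total 183.
  Any other capacity-feasible assignment to {A, C} ships for at least 98.
Compare {B, C}: its best feasible assignment gives total 200.
Compare {A, B}: its best feasible assignment gives total 209.
Every other set of open sites that can feasibly serve all demand totals ≥ 200 even under its best assignment. Minimum: 183.

183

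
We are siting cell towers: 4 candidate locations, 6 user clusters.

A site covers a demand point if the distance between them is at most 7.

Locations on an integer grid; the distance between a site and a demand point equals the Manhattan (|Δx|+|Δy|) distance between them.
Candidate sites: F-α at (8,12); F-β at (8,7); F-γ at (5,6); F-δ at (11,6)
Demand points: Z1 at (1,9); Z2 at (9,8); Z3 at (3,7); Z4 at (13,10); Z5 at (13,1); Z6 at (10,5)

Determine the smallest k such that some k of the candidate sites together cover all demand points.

2

Coverage sets (demand points within 7 of each site):
  F-α: {Z2, Z4}
  F-β: {Z2, Z3, Z6}
  F-γ: {Z1, Z2, Z3, Z6}
  F-δ: {Z2, Z4, Z5, Z6}
No single site covers all 6 demand points.
But {F-γ, F-δ} covers everything, so the minimum is 2.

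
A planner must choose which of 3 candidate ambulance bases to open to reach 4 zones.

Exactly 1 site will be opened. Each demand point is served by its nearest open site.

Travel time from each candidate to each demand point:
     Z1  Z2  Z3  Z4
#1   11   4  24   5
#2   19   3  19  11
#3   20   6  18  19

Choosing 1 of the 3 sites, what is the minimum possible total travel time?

Open {#1}.
  Z1→#1 11, Z2→#1 4, Z3→#1 24, Z4→#1 5  ⇒ total 44.
Compare {#2}: total 52.
Compare {#3}: total 63.

44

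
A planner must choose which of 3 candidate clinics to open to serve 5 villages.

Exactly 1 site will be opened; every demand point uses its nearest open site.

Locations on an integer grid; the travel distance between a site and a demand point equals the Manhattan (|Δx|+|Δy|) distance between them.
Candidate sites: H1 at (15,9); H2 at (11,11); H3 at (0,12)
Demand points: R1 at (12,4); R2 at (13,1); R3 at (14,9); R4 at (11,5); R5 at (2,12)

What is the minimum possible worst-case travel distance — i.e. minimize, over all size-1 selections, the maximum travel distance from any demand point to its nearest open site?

12

Open {H2}.
  Farthest demand point is R2 at travel distance 12 (to H2); all others are ≤ 12.
With {H1} the worst case is 16.
With {H3} the worst case is 24.
No size-1 selection achieves below 12.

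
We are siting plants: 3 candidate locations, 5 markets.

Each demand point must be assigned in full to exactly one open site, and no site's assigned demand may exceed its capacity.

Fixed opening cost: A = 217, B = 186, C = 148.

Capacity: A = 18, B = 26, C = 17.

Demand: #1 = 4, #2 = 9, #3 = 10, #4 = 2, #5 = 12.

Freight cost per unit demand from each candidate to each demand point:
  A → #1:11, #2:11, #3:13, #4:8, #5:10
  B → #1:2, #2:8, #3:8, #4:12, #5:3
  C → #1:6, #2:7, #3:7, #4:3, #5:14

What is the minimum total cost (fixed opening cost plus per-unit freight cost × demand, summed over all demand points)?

Open {B, C}; cheapest assignment that respects the capacities:
  B (cap 26, load 25): #1, #2, #5 — cost 4×2 + 9×8 + 12×3 = 116
  C (cap 17, load 12): #3, #4 — cost 10×7 + 2×3 = 76
  Shipping 192, fixed 334 → total 526.
  Any other capacity-feasible assignment to {B, C} ships for at least 192.
Compare {A, B}: its best feasible assignment gives total 642.
Compare {A, B, C}: its best feasible assignment gives total 743.
Every other set of open sites that can feasibly serve all demand totals ≥ 642 even under its best assignment. Minimum: 526.

526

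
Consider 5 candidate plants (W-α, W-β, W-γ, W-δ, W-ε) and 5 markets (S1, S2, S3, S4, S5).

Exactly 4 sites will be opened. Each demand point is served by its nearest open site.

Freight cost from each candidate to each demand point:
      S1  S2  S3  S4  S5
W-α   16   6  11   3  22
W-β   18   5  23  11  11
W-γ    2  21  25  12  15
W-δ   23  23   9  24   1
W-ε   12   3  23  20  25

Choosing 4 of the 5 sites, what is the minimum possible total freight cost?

Open {W-α, W-γ, W-δ, W-ε}.
  S1→W-γ 2, S2→W-ε 3, S3→W-δ 9, S4→W-α 3, S5→W-δ 1  ⇒ total 18.
Compare {W-α, W-β, W-γ, W-δ}: total 20.
Compare {W-β, W-γ, W-δ, W-ε}: total 26.
No size-4 selection does better; minimum is 18.

18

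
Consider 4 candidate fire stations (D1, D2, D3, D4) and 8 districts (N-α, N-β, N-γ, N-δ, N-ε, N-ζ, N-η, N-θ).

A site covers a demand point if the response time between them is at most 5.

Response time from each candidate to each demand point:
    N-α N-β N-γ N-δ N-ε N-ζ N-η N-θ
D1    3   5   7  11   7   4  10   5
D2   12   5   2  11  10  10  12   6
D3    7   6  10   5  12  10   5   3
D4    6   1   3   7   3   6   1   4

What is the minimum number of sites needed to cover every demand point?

3

Coverage sets (demand points within 5 of each site):
  D1: {N-α, N-β, N-ζ, N-θ}
  D2: {N-β, N-γ}
  D3: {N-δ, N-η, N-θ}
  D4: {N-β, N-γ, N-ε, N-η, N-θ}
No 2 sites suffice: every size-2 union leaves at least one demand point uncovered.
But {D1, D3, D4} covers everything, so the minimum is 3.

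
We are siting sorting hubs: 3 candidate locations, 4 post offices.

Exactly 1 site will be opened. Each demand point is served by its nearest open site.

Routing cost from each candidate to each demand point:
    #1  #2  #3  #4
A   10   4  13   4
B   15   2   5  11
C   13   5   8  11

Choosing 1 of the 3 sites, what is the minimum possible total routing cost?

Open {A}.
  #1→A 10, #2→A 4, #3→A 13, #4→A 4  ⇒ total 31.
Compare {B}: total 33.
Compare {C}: total 37.

31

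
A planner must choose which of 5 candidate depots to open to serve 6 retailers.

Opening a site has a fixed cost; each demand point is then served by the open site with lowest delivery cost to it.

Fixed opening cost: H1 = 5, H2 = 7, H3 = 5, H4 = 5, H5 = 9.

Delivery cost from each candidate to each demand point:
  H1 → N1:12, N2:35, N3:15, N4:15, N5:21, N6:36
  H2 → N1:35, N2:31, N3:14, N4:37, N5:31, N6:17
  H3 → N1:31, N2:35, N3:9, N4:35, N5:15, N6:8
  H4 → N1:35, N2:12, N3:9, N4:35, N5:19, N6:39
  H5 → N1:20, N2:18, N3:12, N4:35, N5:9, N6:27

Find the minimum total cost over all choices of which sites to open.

86

Open {H1, H3, H4}: assign each demand point to its cheapest open site.
  N1→H1 12, N2→H4 12, N3→H3 9, N4→H1 15, N5→H3 15, N6→H3 8
  delivery cost 71, fixed 15 → total 86.
Compare {H1, H3, H4, H5}: delivery cost 65 + fixed 24 = 89.
Compare {H1, H3, H5}: delivery cost 71 + fixed 19 = 90.
Compare {H1, H2, H3, H4}: delivery cost 71 + fixed 22 = 93.
All other subsets cost ≥ 89. Minimum total cost: 86.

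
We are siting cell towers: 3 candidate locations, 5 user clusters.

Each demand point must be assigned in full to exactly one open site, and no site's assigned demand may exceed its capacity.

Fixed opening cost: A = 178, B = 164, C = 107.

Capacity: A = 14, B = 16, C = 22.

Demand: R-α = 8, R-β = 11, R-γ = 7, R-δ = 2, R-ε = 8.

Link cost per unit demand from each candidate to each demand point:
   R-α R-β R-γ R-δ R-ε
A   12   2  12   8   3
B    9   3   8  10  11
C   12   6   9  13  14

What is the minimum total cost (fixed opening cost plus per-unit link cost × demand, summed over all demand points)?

Open {B, C}; cheapest assignment that respects the capacities:
  B (cap 16, load 16): R-α, R-ε — cost 8×9 + 8×11 = 160
  C (cap 22, load 20): R-β, R-γ, R-δ — cost 11×6 + 7×9 + 2×13 = 155
  Shipping 315, fixed 271 → total 586.
  Any other capacity-feasible assignment to {B, C} ships for at least 315.
Compare {A, B, C}: its best feasible assignment gives total 681.
Every other set of open sites that can feasibly serve all demand totals ≥ 681 even under its best assignment. Minimum: 586.

586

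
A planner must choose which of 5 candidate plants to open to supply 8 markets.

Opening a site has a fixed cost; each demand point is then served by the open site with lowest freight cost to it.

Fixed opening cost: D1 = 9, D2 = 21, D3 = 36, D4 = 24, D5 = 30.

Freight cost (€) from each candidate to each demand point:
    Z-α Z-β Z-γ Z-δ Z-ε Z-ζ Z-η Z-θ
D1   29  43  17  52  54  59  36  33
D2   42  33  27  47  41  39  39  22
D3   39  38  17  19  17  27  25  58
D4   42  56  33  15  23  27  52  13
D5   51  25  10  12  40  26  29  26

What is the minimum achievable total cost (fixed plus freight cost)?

Open {D1, D4, D5}: assign each demand point to its cheapest open site.
  Z-α→D1 29, Z-β→D5 25, Z-γ→D5 10, Z-δ→D5 12, Z-ε→D4 23, Z-ζ→D5 26, Z-η→D5 29, Z-θ→D4 13
  freight cost 167, fixed 63 → total 230.
Compare {D4, D5}: freight cost 180 + fixed 54 = 234.
Compare {D1, D4}: freight cost 203 + fixed 33 = 236.
Compare {D1, D5}: freight cost 197 + fixed 39 = 236.
All other subsets cost ≥ 234. Minimum total cost: 230.

230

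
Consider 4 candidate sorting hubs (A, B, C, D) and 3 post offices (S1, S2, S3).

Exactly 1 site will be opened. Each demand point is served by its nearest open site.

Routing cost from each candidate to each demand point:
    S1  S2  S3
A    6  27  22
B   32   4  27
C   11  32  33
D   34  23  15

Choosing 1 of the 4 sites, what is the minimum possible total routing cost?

Open {A}.
  S1→A 6, S2→A 27, S3→A 22  ⇒ total 55.
Compare {B}: total 63.
Compare {D}: total 72.
No size-1 selection does better; minimum is 55.

55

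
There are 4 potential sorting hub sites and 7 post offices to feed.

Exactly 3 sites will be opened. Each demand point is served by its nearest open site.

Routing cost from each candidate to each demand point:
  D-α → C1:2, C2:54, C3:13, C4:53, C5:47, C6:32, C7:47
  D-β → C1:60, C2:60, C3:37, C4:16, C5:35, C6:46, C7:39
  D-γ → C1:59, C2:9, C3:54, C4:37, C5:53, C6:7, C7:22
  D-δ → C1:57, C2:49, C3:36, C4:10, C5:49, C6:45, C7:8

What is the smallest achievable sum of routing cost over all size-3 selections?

96

Open {D-α, D-γ, D-δ}.
  C1→D-α 2, C2→D-γ 9, C3→D-α 13, C4→D-δ 10, C5→D-α 47, C6→D-γ 7, C7→D-δ 8  ⇒ total 96.
Compare {D-α, D-β, D-γ}: total 104.
Compare {D-α, D-β, D-δ}: total 149.
No size-3 selection does better; minimum is 96.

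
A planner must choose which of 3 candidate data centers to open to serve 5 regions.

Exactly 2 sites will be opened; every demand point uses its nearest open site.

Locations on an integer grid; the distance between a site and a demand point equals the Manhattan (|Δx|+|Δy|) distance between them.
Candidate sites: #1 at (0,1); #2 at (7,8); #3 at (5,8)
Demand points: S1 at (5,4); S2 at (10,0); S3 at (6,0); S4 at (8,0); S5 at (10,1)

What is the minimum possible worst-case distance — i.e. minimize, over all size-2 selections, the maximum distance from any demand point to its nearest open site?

11

Open {#1, #2}.
  Farthest demand point is S2 at distance 11 (to #1); all others are ≤ 11.
With {#1, #3} the worst case is 11.
With {#2, #3} the worst case is 11.
No size-2 selection achieves below 11.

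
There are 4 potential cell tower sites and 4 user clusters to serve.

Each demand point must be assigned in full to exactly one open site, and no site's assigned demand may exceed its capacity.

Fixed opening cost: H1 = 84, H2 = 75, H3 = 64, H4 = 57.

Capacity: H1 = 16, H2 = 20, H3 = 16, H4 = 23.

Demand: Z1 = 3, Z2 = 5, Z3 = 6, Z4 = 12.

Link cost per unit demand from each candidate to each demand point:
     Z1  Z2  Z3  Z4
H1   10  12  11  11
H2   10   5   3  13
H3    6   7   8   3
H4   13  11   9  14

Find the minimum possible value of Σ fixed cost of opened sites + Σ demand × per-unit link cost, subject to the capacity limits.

236

Open {H2, H3}; cheapest assignment that respects the capacities:
  H2 (cap 20, load 11): Z2, Z3 — cost 5×5 + 6×3 = 43
  H3 (cap 16, load 15): Z1, Z4 — cost 3×6 + 12×3 = 54
  Shipping 97, fixed 139 → total 236.
  Any other capacity-feasible assignment to {H2, H3} ships for at least 97.
Compare {H3, H4}: its best feasible assignment gives total 284.
Compare {H2, H3, H4}: its best feasible assignment gives total 293.
Every other set of open sites that can feasibly serve all demand totals ≥ 284 even under its best assignment. Minimum: 236.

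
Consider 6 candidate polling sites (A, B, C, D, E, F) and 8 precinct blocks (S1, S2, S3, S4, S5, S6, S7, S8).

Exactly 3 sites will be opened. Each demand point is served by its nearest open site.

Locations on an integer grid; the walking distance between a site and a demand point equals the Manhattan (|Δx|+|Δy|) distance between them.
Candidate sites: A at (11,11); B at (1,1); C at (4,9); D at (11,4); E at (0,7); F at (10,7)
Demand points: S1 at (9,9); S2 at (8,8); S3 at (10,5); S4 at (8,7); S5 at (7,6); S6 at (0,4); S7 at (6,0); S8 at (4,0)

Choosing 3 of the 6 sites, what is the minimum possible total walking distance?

Open {B, E, F}.
  S1→F 3, S2→F 3, S3→F 2, S4→F 2, S5→F 4, S6→E 3, S7→B 6, S8→B 4  ⇒ total 27.
Compare {A, B, F}: total 28.
Compare {B, C, F}: total 28.
No size-3 selection does better; minimum is 27.

27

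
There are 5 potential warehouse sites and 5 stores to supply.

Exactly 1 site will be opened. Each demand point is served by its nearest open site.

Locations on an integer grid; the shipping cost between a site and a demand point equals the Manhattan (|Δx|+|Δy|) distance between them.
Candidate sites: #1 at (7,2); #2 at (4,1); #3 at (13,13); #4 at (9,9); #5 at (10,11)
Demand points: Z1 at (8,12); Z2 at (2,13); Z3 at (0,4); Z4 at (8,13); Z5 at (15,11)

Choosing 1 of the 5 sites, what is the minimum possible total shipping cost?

39

Open {#5}.
  Z1→#5 3, Z2→#5 10, Z3→#5 17, Z4→#5 4, Z5→#5 5  ⇒ total 39.
Compare {#4}: total 42.
Compare {#3}: total 48.
No size-1 selection does better; minimum is 39.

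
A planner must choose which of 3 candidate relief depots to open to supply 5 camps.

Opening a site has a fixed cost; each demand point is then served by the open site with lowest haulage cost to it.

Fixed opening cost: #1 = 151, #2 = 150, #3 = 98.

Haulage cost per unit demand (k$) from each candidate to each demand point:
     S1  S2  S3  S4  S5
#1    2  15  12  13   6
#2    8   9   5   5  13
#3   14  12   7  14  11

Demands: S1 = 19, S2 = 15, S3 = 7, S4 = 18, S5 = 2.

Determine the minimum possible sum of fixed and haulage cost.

588

Open {#2}: assign each demand point to its cheapest open site.
  S1→#2 19×8=152, S2→#2 15×9=135, S3→#2 7×5=35, S4→#2 18×5=90, S5→#2 2×13=26
  haulage cost 438, fixed 150 → total 588.
Compare {#1, #2}: haulage cost 310 + fixed 301 = 611.
Compare {#2, #3}: haulage cost 434 + fixed 248 = 682.
Compare {#1, #2, #3}: haulage cost 310 + fixed 399 = 709.
All other subsets cost ≥ 611. Minimum total cost: 588.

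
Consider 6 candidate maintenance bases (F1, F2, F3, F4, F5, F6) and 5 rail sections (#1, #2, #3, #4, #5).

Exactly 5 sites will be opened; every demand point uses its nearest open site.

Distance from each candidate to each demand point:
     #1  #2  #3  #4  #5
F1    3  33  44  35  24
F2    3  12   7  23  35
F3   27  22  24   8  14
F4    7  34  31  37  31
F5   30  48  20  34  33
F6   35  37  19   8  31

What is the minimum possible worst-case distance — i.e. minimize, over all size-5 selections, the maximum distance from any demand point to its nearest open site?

14

Open {F1, F2, F3, F4, F5}.
  Farthest demand point is #5 at distance 14 (to F3); all others are ≤ 14.
With {F1, F2, F3, F4, F6} the worst case is 14.
With {F1, F2, F3, F5, F6} the worst case is 14.
No size-5 selection achieves below 14.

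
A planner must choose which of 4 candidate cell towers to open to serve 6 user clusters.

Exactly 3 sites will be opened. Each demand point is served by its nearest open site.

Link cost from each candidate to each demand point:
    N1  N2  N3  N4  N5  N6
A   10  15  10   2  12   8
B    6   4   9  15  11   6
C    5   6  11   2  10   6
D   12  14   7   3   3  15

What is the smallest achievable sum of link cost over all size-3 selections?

27

Open {B, C, D}.
  N1→C 5, N2→B 4, N3→D 7, N4→C 2, N5→D 3, N6→B 6  ⇒ total 27.
Compare {A, B, D}: total 28.
Compare {A, C, D}: total 29.
No size-3 selection does better; minimum is 27.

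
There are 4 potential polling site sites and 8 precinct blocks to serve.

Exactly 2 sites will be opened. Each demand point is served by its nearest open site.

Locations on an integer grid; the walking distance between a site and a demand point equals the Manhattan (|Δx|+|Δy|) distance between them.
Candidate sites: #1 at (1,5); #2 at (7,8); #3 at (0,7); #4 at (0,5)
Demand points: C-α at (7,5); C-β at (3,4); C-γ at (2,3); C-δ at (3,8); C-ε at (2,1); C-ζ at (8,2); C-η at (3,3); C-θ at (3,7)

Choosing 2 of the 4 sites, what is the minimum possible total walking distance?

Open {#1, #2}.
  C-α→#2 3, C-β→#1 3, C-γ→#1 3, C-δ→#2 4, C-ε→#1 5, C-ζ→#2 7, C-η→#1 4, C-θ→#1 4  ⇒ total 33.
Compare {#1, #3}: total 38.
Compare {#2, #4}: total 38.
No size-2 selection does better; minimum is 33.

33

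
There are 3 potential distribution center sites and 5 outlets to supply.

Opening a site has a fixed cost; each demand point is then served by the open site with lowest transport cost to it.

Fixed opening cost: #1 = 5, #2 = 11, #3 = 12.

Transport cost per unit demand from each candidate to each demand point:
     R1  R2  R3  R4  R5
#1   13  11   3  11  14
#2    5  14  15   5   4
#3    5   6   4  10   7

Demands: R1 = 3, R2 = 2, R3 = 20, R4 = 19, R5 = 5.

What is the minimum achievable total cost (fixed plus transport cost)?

Open {#1, #2}: assign each demand point to its cheapest open site.
  R1→#2 3×5=15, R2→#1 2×11=22, R3→#1 20×3=60, R4→#2 19×5=95, R5→#2 5×4=20
  transport cost 212, fixed 16 → total 228.
Compare {#1, #2, #3}: transport cost 202 + fixed 28 = 230.
Compare {#2, #3}: transport cost 222 + fixed 23 = 245.
Compare {#1, #3}: transport cost 312 + fixed 17 = 329.
All other subsets cost ≥ 230. Minimum total cost: 228.

228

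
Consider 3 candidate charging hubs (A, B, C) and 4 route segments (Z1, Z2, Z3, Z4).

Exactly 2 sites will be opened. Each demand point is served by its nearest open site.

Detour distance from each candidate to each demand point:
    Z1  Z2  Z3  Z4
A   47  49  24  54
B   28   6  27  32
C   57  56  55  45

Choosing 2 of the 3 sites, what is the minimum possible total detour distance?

90

Open {A, B}.
  Z1→B 28, Z2→B 6, Z3→A 24, Z4→B 32  ⇒ total 90.
Compare {B, C}: total 93.
Compare {A, C}: total 165.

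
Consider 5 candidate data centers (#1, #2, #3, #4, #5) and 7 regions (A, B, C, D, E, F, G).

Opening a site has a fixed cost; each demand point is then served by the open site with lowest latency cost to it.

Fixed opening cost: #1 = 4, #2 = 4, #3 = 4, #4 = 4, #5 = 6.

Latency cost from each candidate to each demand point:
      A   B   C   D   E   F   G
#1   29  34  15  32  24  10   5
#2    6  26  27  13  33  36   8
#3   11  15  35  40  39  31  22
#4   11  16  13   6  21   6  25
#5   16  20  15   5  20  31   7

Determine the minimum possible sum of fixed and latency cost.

Open {#2, #4}: assign each demand point to its cheapest open site.
  A→#2 6, B→#4 16, C→#4 13, D→#4 6, E→#4 21, F→#4 6, G→#2 8
  latency cost 76, fixed 8 → total 84.
Compare {#1, #2, #4}: latency cost 73 + fixed 12 = 85.
Compare {#1, #4}: latency cost 78 + fixed 8 = 86.
Compare {#2, #3, #4}: latency cost 75 + fixed 12 = 87.
All other subsets cost ≥ 85. Minimum total cost: 84.

84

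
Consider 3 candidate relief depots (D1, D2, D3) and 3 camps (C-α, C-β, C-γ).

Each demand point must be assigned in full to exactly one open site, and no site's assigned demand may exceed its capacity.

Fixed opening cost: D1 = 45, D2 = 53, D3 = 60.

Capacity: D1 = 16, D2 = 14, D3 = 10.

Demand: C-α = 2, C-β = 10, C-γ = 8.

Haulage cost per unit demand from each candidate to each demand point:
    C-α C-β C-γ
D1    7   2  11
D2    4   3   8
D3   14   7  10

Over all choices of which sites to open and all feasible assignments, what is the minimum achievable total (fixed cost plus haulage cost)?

Open {D1, D2}; cheapest assignment that respects the capacities:
  D1 (cap 16, load 10): C-β — cost 10×2 = 20
  D2 (cap 14, load 10): C-α, C-γ — cost 2×4 + 8×8 = 72
  Shipping 92, fixed 98 → total 190.
  Any other capacity-feasible assignment to {D1, D2} ships for at least 92.
Compare {D1, D3}: its best feasible assignment gives total 219.
Compare {D2, D3}: its best feasible assignment gives total 231.
Every other set of open sites that can feasibly serve all demand totals ≥ 219 even under its best assignment. Minimum: 190.

190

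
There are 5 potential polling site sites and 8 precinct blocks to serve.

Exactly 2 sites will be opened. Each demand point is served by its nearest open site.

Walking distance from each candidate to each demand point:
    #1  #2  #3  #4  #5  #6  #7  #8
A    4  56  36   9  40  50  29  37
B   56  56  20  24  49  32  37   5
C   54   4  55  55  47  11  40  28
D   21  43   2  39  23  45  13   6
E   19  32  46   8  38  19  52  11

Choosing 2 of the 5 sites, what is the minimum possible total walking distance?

119

Open {C, D}.
  #1→D 21, #2→C 4, #3→D 2, #4→D 39, #5→D 23, #6→C 11, #7→D 13, #8→D 6  ⇒ total 119.
Compare {D, E}: total 122.
Compare {A, D}: total 145.
No size-2 selection does better; minimum is 119.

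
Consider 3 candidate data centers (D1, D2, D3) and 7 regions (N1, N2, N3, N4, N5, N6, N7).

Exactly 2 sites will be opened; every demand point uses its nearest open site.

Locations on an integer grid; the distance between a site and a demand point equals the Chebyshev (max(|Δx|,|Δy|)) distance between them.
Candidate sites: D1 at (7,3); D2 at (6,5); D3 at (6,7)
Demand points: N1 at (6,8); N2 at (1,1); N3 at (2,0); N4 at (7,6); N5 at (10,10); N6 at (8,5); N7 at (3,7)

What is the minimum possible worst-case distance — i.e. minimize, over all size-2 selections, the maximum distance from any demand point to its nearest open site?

5

Open {D1, D2}.
  Farthest demand point is N2 at distance 5 (to D2); all others are ≤ 5.
With {D2, D3} the worst case is 5.
With {D1, D3} the worst case is 6.
No size-2 selection achieves below 5.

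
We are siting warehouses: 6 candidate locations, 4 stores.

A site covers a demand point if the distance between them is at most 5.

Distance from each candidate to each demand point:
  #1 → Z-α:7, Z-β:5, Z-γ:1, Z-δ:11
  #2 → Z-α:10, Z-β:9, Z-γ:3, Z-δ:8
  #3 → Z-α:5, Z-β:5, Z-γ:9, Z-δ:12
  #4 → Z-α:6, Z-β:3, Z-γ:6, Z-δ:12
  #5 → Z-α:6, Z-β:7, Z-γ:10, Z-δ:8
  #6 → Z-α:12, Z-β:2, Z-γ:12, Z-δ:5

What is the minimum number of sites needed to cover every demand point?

3

Coverage sets (demand points within 5 of each site):
  #1: {Z-β, Z-γ}
  #2: {Z-γ}
  #3: {Z-α, Z-β}
  #4: {Z-β}
  #5: {}
  #6: {Z-β, Z-δ}
No 2 sites suffice: every size-2 union leaves at least one demand point uncovered.
But {#1, #3, #6} covers everything, so the minimum is 3.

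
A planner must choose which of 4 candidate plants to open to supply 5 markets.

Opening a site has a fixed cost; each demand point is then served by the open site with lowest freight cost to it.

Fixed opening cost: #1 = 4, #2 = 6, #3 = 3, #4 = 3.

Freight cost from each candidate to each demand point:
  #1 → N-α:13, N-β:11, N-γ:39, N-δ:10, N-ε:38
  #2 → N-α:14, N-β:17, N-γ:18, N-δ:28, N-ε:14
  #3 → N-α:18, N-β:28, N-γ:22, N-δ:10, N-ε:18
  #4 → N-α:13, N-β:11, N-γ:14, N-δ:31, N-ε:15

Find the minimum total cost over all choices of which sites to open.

Open {#3, #4}: assign each demand point to its cheapest open site.
  N-α→#4 13, N-β→#4 11, N-γ→#4 14, N-δ→#3 10, N-ε→#4 15
  freight cost 63, fixed 6 → total 69.
Compare {#1, #4}: freight cost 63 + fixed 7 = 70.
Compare {#1, #3, #4}: freight cost 63 + fixed 10 = 73.
Compare {#2, #3, #4}: freight cost 62 + fixed 12 = 74.
All other subsets cost ≥ 70. Minimum total cost: 69.

69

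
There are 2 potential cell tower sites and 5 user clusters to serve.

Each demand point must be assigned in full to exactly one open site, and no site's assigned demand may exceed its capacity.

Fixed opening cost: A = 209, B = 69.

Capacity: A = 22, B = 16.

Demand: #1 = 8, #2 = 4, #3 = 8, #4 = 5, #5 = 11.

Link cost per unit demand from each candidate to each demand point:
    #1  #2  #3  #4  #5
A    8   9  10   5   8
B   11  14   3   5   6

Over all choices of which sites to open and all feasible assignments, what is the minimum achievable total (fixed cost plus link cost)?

539

Open {A, B}; cheapest assignment that respects the capacities:
  A (cap 22, load 20): #2, #4, #5 — cost 4×9 + 5×5 + 11×8 = 149
  B (cap 16, load 16): #1, #3 — cost 8×11 + 8×3 = 112
  Shipping 261, fixed 278 → total 539.
  Any other capacity-feasible assignment to {A, B} ships for at least 261.
Total demand is 36 and no other set of sites has combined capacity ≥ 36, so {A, B} is the only feasible choice of open sites. Minimum: 539.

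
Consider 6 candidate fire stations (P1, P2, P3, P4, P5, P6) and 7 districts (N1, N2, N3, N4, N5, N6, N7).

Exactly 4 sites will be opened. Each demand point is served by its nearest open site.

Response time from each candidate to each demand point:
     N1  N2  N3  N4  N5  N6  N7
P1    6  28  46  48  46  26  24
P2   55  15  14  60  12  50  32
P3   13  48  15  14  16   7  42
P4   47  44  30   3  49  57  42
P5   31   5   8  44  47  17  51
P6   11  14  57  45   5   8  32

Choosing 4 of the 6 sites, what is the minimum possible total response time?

Open {P1, P4, P5, P6}.
  N1→P1 6, N2→P5 5, N3→P5 8, N4→P4 3, N5→P6 5, N6→P6 8, N7→P1 24  ⇒ total 59.
Compare {P1, P3, P4, P5}: total 69.
Compare {P1, P3, P5, P6}: total 69.
No size-4 selection does better; minimum is 59.

59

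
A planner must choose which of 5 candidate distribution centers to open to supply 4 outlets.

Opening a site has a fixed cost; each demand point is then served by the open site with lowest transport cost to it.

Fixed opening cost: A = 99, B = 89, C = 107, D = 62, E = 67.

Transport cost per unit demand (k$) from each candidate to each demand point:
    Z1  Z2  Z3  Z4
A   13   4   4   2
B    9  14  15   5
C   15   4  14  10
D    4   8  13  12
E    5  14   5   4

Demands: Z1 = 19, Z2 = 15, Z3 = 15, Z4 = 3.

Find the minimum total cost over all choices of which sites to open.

Open {A, D}: assign each demand point to its cheapest open site.
  Z1→D 19×4=76, Z2→A 15×4=60, Z3→A 15×4=60, Z4→A 3×2=6
  transport cost 202, fixed 161 → total 363.
Compare {A, E}: transport cost 221 + fixed 166 = 387.
Compare {D, E}: transport cost 283 + fixed 129 = 412.
Compare {C, E}: transport cost 242 + fixed 174 = 416.
All other subsets cost ≥ 387. Minimum total cost: 363.

363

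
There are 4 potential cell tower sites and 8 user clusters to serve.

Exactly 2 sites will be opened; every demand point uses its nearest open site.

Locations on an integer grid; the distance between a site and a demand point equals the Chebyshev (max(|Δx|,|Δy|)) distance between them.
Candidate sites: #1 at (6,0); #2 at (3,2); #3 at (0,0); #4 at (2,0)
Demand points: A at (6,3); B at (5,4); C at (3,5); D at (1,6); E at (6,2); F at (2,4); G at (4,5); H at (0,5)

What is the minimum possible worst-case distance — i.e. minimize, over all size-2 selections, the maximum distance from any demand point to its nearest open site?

4

Open {#1, #2}.
  Farthest demand point is D at distance 4 (to #2); all others are ≤ 4.
With {#2, #3} the worst case is 4.
With {#2, #4} the worst case is 4.
No size-2 selection achieves below 4.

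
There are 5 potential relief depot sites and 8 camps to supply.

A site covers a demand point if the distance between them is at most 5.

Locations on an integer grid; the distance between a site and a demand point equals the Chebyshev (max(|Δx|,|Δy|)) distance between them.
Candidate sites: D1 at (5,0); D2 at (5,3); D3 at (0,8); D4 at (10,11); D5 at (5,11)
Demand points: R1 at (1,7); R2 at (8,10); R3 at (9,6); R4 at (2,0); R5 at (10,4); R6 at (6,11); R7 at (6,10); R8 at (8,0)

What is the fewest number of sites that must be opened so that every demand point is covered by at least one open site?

2

Coverage sets (demand points within 5 of each site):
  D1: {R4, R5, R8}
  D2: {R1, R3, R4, R5, R8}
  D3: {R1}
  D4: {R2, R3, R6, R7}
  D5: {R1, R2, R3, R6, R7}
No single site covers all 8 demand points.
But {D1, D5} covers everything, so the minimum is 2.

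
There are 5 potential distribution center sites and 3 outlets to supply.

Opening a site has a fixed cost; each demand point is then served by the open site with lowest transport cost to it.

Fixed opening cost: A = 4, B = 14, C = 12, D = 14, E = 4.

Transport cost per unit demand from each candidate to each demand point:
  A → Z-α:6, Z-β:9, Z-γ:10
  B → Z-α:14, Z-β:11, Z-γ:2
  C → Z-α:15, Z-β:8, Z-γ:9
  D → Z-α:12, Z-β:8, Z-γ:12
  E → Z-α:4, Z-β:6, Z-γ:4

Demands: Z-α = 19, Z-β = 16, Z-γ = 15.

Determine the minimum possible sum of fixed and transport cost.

Open {B, E}: assign each demand point to its cheapest open site.
  Z-α→E 19×4=76, Z-β→E 16×6=96, Z-γ→B 15×2=30
  transport cost 202, fixed 18 → total 220.
Compare {A, B, E}: transport cost 202 + fixed 22 = 224.
Compare {B, C, E}: transport cost 202 + fixed 30 = 232.
Compare {B, D, E}: transport cost 202 + fixed 32 = 234.
All other subsets cost ≥ 224. Minimum total cost: 220.

220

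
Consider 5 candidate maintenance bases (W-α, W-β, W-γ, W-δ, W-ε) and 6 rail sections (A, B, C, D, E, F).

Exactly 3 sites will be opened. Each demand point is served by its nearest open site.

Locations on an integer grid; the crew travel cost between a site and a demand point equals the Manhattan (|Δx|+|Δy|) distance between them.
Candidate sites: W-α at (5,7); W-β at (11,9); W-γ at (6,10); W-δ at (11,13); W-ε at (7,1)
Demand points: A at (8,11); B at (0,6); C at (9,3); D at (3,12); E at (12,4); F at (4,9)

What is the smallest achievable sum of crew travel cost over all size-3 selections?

Open {W-α, W-γ, W-ε}.
  A→W-γ 3, B→W-α 6, C→W-ε 4, D→W-γ 5, E→W-ε 8, F→W-α 3  ⇒ total 29.
Compare {W-α, W-β, W-γ}: total 31.
Compare {W-α, W-β, W-ε}: total 31.
No size-3 selection does better; minimum is 29.

29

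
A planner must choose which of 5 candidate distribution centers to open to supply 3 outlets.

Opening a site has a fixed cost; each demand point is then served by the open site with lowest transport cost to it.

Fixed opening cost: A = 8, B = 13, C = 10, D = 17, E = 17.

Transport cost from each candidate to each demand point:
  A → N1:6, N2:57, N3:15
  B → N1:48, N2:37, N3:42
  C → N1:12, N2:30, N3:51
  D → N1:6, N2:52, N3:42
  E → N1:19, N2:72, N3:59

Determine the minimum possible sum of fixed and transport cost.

69

Open {A, C}: assign each demand point to its cheapest open site.
  N1→A 6, N2→C 30, N3→A 15
  transport cost 51, fixed 18 → total 69.
Compare {A, B}: transport cost 58 + fixed 21 = 79.
Compare {A, B, C}: transport cost 51 + fixed 31 = 82.
Compare {A}: transport cost 78 + fixed 8 = 86.
All other subsets cost ≥ 79. Minimum total cost: 69.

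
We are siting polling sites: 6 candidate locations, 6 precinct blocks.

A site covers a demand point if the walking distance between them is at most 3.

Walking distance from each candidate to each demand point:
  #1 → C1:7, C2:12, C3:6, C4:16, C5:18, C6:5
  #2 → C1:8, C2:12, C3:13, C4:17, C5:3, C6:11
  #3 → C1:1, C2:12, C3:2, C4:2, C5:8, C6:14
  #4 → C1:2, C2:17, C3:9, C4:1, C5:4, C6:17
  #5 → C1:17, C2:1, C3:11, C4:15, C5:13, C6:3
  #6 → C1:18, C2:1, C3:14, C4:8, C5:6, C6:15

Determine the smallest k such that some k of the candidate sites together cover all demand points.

3

Coverage sets (demand points within 3 of each site):
  #1: {}
  #2: {C5}
  #3: {C1, C3, C4}
  #4: {C1, C4}
  #5: {C2, C6}
  #6: {C2}
No 2 sites suffice: every size-2 union leaves at least one demand point uncovered.
But {#2, #3, #5} covers everything, so the minimum is 3.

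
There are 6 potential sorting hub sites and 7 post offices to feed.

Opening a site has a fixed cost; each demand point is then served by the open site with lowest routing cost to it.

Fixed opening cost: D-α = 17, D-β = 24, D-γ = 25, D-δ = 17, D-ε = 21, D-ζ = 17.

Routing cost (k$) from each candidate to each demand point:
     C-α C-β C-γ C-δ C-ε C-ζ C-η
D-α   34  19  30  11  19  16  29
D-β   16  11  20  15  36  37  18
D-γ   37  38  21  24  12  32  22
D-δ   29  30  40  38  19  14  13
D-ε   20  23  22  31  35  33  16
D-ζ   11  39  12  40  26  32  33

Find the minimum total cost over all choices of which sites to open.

149

Open {D-β, D-δ}: assign each demand point to its cheapest open site.
  C-α→D-β 16, C-β→D-β 11, C-γ→D-β 20, C-δ→D-β 15, C-ε→D-δ 19, C-ζ→D-δ 14, C-η→D-δ 13
  routing cost 108, fixed 41 → total 149.
Compare {D-α, D-δ, D-ζ}: routing cost 99 + fixed 51 = 150.
Compare {D-α, D-ζ}: routing cost 117 + fixed 34 = 151.
Compare {D-α, D-β}: routing cost 111 + fixed 41 = 152.
All other subsets cost ≥ 150. Minimum total cost: 149.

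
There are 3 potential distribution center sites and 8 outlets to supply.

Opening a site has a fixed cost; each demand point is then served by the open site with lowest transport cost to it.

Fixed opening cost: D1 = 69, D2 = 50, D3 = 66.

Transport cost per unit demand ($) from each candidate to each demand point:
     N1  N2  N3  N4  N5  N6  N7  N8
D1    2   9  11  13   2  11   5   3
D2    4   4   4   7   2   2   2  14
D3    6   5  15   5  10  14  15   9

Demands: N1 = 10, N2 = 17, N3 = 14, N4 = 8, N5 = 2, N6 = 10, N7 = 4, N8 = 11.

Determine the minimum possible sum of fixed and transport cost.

384

Open {D1, D2}: assign each demand point to its cheapest open site.
  N1→D1 10×2=20, N2→D2 17×4=68, N3→D2 14×4=56, N4→D2 8×7=56, N5→D1 2×2=4, N6→D2 10×2=20, N7→D2 4×2=8, N8→D1 11×3=33
  transport cost 265, fixed 119 → total 384.
Compare {D1, D2, D3}: transport cost 249 + fixed 185 = 434.
Compare {D2, D3}: transport cost 335 + fixed 116 = 451.
Compare {D2}: transport cost 406 + fixed 50 = 456.
All other subsets cost ≥ 434. Minimum total cost: 384.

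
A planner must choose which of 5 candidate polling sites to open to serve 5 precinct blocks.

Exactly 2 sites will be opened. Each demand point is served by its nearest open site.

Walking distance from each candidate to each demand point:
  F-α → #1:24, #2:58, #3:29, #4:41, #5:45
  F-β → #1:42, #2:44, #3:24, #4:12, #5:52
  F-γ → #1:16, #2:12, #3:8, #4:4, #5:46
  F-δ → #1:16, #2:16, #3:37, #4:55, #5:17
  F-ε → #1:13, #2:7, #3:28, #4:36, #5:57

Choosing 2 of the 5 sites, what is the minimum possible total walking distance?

57

Open {F-γ, F-δ}.
  #1→F-γ 16, #2→F-γ 12, #3→F-γ 8, #4→F-γ 4, #5→F-δ 17  ⇒ total 57.
Compare {F-γ, F-ε}: total 78.
Compare {F-α, F-γ}: total 85.
No size-2 selection does better; minimum is 57.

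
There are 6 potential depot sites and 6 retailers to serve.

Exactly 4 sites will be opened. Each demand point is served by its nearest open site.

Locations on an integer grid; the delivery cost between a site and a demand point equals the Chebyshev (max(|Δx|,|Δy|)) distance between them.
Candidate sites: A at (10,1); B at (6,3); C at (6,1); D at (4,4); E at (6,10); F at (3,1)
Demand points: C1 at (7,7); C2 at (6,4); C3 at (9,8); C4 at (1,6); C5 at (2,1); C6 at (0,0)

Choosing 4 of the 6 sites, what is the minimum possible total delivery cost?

14

Open {B, D, E, F}.
  C1→D 3, C2→B 1, C3→E 3, C4→D 3, C5→F 1, C6→F 3  ⇒ total 14.
Compare {A, D, E, F}: total 15.
Compare {C, D, E, F}: total 15.
No size-4 selection does better; minimum is 14.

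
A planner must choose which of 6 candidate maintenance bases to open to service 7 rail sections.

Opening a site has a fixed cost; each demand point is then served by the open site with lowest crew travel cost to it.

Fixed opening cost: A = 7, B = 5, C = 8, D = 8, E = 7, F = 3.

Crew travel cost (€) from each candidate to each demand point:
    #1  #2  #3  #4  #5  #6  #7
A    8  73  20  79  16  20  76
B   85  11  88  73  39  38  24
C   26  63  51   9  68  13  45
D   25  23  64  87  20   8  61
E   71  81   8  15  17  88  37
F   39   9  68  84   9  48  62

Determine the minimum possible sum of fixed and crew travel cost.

Open {A, B, C, E, F}: assign each demand point to its cheapest open site.
  #1→A 8, #2→F 9, #3→E 8, #4→C 9, #5→F 9, #6→C 13, #7→B 24
  crew travel cost 80, fixed 30 → total 110.
Compare {A, B, D, E, F}: crew travel cost 81 + fixed 30 = 111.
Compare {A, B, C, D, E, F}: crew travel cost 75 + fixed 38 = 113.
Compare {A, B, C, F}: crew travel cost 92 + fixed 23 = 115.
All other subsets cost ≥ 111. Minimum total cost: 110.

110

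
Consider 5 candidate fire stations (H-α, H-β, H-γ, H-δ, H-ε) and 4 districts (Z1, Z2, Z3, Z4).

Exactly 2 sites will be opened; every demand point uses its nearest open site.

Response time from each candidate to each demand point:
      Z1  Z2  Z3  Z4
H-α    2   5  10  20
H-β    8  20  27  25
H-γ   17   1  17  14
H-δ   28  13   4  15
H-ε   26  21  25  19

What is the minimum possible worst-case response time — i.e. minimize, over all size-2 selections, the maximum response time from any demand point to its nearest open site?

Open {H-α, H-γ}.
  Farthest demand point is Z4 at response time 14 (to H-γ); all others are ≤ 14.
With {H-α, H-δ} the worst case is 15.
With {H-β, H-δ} the worst case is 15.
No size-2 selection achieves below 14.

14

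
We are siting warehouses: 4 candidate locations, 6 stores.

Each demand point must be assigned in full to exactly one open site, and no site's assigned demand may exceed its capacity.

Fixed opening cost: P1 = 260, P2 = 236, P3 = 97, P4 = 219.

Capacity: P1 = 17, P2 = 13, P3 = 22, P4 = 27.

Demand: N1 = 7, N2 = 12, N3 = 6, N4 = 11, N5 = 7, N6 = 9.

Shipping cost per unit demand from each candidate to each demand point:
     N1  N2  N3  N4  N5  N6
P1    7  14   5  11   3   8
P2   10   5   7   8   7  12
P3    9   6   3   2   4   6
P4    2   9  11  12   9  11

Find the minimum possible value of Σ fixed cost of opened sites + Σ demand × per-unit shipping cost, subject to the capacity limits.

Open {P1, P3, P4}; cheapest assignment that respects the capacities:
  P1 (cap 17, load 13): N3, N5 — cost 6×5 + 7×3 = 51
  P3 (cap 22, load 20): N4, N6 — cost 11×2 + 9×6 = 76
  P4 (cap 27, load 19): N1, N2 — cost 7×2 + 12×9 = 122
  Shipping 249, fixed 576 → total 825.
  Any other capacity-feasible assignment to {P1, P3, P4} ships for at least 249.
Compare {P2, P3, P4}: its best feasible assignment gives total 828.
Compare {P1, P2, P3, P4}: its best feasible assignment gives total 1013.
Every other set of open sites that can feasibly serve all demand totals ≥ 828 even under its best assignment. Minimum: 825.

825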